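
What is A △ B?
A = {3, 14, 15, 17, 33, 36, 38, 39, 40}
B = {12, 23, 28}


Set A = {3, 14, 15, 17, 33, 36, 38, 39, 40}
Set B = {12, 23, 28}
A △ B = (A \ B) ∪ (B \ A)
Elements in A but not B: {3, 14, 15, 17, 33, 36, 38, 39, 40}
Elements in B but not A: {12, 23, 28}
A △ B = {3, 12, 14, 15, 17, 23, 28, 33, 36, 38, 39, 40}

{3, 12, 14, 15, 17, 23, 28, 33, 36, 38, 39, 40}


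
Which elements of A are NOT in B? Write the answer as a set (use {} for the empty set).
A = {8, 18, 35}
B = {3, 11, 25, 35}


Set A = {8, 18, 35}
Set B = {3, 11, 25, 35}
Check each element of A against B:
8 ∉ B (include), 18 ∉ B (include), 35 ∈ B
Elements of A not in B: {8, 18}

{8, 18}


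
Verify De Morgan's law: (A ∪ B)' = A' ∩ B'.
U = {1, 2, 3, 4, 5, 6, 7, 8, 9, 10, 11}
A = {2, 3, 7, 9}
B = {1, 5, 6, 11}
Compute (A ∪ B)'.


U = {1, 2, 3, 4, 5, 6, 7, 8, 9, 10, 11}
A = {2, 3, 7, 9}, B = {1, 5, 6, 11}
A ∪ B = {1, 2, 3, 5, 6, 7, 9, 11}
(A ∪ B)' = U \ (A ∪ B) = {4, 8, 10}
Verification via A' ∩ B': A' = {1, 4, 5, 6, 8, 10, 11}, B' = {2, 3, 4, 7, 8, 9, 10}
A' ∩ B' = {4, 8, 10} ✓

{4, 8, 10}


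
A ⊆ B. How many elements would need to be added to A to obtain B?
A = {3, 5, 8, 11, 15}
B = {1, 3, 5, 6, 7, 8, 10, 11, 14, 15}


Set A = {3, 5, 8, 11, 15}, |A| = 5
Set B = {1, 3, 5, 6, 7, 8, 10, 11, 14, 15}, |B| = 10
Since A ⊆ B: B \ A = {1, 6, 7, 10, 14}
|B| - |A| = 10 - 5 = 5

5


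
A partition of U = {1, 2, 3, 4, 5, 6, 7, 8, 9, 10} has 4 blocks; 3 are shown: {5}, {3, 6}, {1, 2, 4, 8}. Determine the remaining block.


U = {1, 2, 3, 4, 5, 6, 7, 8, 9, 10}
Shown blocks: {5}, {3, 6}, {1, 2, 4, 8}
A partition's blocks are pairwise disjoint and cover U, so the missing block = U \ (union of shown blocks).
Union of shown blocks: {1, 2, 3, 4, 5, 6, 8}
Missing block = U \ (union) = {7, 9, 10}

{7, 9, 10}


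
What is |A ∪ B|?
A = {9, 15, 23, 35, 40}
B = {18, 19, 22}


Set A = {9, 15, 23, 35, 40}, |A| = 5
Set B = {18, 19, 22}, |B| = 3
A ∩ B = {}, |A ∩ B| = 0
|A ∪ B| = |A| + |B| - |A ∩ B| = 5 + 3 - 0 = 8

8


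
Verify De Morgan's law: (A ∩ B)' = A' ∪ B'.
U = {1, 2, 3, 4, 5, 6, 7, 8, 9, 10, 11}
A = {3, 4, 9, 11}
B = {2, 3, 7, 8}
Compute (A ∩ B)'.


U = {1, 2, 3, 4, 5, 6, 7, 8, 9, 10, 11}
A = {3, 4, 9, 11}, B = {2, 3, 7, 8}
A ∩ B = {3}
(A ∩ B)' = U \ (A ∩ B) = {1, 2, 4, 5, 6, 7, 8, 9, 10, 11}
Verification via A' ∪ B': A' = {1, 2, 5, 6, 7, 8, 10}, B' = {1, 4, 5, 6, 9, 10, 11}
A' ∪ B' = {1, 2, 4, 5, 6, 7, 8, 9, 10, 11} ✓

{1, 2, 4, 5, 6, 7, 8, 9, 10, 11}


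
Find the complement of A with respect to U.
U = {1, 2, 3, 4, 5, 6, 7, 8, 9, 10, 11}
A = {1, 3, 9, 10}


Universal set U = {1, 2, 3, 4, 5, 6, 7, 8, 9, 10, 11}
Set A = {1, 3, 9, 10}
A' = U \ A = elements in U but not in A
Checking each element of U:
1 (in A, exclude), 2 (not in A, include), 3 (in A, exclude), 4 (not in A, include), 5 (not in A, include), 6 (not in A, include), 7 (not in A, include), 8 (not in A, include), 9 (in A, exclude), 10 (in A, exclude), 11 (not in A, include)
A' = {2, 4, 5, 6, 7, 8, 11}

{2, 4, 5, 6, 7, 8, 11}


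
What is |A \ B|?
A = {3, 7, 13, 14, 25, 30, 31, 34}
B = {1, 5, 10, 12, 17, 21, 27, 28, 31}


Set A = {3, 7, 13, 14, 25, 30, 31, 34}
Set B = {1, 5, 10, 12, 17, 21, 27, 28, 31}
A \ B = {3, 7, 13, 14, 25, 30, 34}
|A \ B| = 7

7


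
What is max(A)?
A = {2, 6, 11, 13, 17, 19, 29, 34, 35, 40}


Set A = {2, 6, 11, 13, 17, 19, 29, 34, 35, 40}
Elements in ascending order: 2, 6, 11, 13, 17, 19, 29, 34, 35, 40
The largest element is 40.

40


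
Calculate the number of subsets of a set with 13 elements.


The set has 13 elements.
The power set contains all possible subsets.
|P(A)| = 2^|A| = 2^13 = 8192

8192


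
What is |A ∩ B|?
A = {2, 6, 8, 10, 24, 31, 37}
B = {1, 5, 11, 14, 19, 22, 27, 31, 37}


Set A = {2, 6, 8, 10, 24, 31, 37}
Set B = {1, 5, 11, 14, 19, 22, 27, 31, 37}
A ∩ B = {31, 37}
|A ∩ B| = 2

2


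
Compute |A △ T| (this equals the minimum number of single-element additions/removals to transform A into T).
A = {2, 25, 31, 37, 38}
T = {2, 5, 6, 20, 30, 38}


Set A = {2, 25, 31, 37, 38}
Set T = {2, 5, 6, 20, 30, 38}
Elements to remove from A (in A, not in T): {25, 31, 37} → 3 removals
Elements to add to A (in T, not in A): {5, 6, 20, 30} → 4 additions
Total edits = 3 + 4 = 7

7


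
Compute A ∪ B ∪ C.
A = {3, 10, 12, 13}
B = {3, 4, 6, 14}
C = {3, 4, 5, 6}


Set A = {3, 10, 12, 13}
Set B = {3, 4, 6, 14}
Set C = {3, 4, 5, 6}
First, A ∪ B = {3, 4, 6, 10, 12, 13, 14}
Then, (A ∪ B) ∪ C = {3, 4, 5, 6, 10, 12, 13, 14}

{3, 4, 5, 6, 10, 12, 13, 14}


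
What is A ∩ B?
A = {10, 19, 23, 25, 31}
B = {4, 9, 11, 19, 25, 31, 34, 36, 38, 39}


Set A = {10, 19, 23, 25, 31}
Set B = {4, 9, 11, 19, 25, 31, 34, 36, 38, 39}
A ∩ B includes only elements in both sets.
Check each element of A against B:
10 ✗, 19 ✓, 23 ✗, 25 ✓, 31 ✓
A ∩ B = {19, 25, 31}

{19, 25, 31}


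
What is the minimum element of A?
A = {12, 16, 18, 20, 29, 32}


Set A = {12, 16, 18, 20, 29, 32}
Elements in ascending order: 12, 16, 18, 20, 29, 32
The smallest element is 12.

12


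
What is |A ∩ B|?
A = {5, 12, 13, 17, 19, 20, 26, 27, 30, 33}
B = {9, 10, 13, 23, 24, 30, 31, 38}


Set A = {5, 12, 13, 17, 19, 20, 26, 27, 30, 33}
Set B = {9, 10, 13, 23, 24, 30, 31, 38}
A ∩ B = {13, 30}
|A ∩ B| = 2

2


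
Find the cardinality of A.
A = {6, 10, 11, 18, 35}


Set A = {6, 10, 11, 18, 35}
Listing elements: 6, 10, 11, 18, 35
Counting: 5 elements
|A| = 5

5


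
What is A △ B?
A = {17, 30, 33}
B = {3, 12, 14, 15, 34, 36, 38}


Set A = {17, 30, 33}
Set B = {3, 12, 14, 15, 34, 36, 38}
A △ B = (A \ B) ∪ (B \ A)
Elements in A but not B: {17, 30, 33}
Elements in B but not A: {3, 12, 14, 15, 34, 36, 38}
A △ B = {3, 12, 14, 15, 17, 30, 33, 34, 36, 38}

{3, 12, 14, 15, 17, 30, 33, 34, 36, 38}


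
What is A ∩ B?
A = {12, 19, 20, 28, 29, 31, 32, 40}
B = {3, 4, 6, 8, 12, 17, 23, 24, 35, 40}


Set A = {12, 19, 20, 28, 29, 31, 32, 40}
Set B = {3, 4, 6, 8, 12, 17, 23, 24, 35, 40}
A ∩ B includes only elements in both sets.
Check each element of A against B:
12 ✓, 19 ✗, 20 ✗, 28 ✗, 29 ✗, 31 ✗, 32 ✗, 40 ✓
A ∩ B = {12, 40}

{12, 40}


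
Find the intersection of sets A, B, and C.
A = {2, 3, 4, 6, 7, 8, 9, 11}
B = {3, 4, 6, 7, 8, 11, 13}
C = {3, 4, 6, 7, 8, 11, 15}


Set A = {2, 3, 4, 6, 7, 8, 9, 11}
Set B = {3, 4, 6, 7, 8, 11, 13}
Set C = {3, 4, 6, 7, 8, 11, 15}
First, A ∩ B = {3, 4, 6, 7, 8, 11}
Then, (A ∩ B) ∩ C = {3, 4, 6, 7, 8, 11}

{3, 4, 6, 7, 8, 11}


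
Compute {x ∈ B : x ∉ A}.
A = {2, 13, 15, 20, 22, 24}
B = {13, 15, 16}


Set A = {2, 13, 15, 20, 22, 24}
Set B = {13, 15, 16}
Check each element of B against A:
13 ∈ A, 15 ∈ A, 16 ∉ A (include)
Elements of B not in A: {16}

{16}


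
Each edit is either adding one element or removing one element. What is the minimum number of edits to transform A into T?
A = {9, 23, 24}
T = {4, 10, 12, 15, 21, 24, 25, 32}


Set A = {9, 23, 24}
Set T = {4, 10, 12, 15, 21, 24, 25, 32}
Elements to remove from A (in A, not in T): {9, 23} → 2 removals
Elements to add to A (in T, not in A): {4, 10, 12, 15, 21, 25, 32} → 7 additions
Total edits = 2 + 7 = 9

9


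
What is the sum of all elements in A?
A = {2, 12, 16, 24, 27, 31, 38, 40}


Set A = {2, 12, 16, 24, 27, 31, 38, 40}
Sum = 2 + 12 + 16 + 24 + 27 + 31 + 38 + 40 = 190

190


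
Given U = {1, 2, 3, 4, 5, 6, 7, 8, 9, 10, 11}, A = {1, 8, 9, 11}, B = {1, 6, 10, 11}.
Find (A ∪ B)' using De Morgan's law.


U = {1, 2, 3, 4, 5, 6, 7, 8, 9, 10, 11}
A = {1, 8, 9, 11}, B = {1, 6, 10, 11}
A ∪ B = {1, 6, 8, 9, 10, 11}
(A ∪ B)' = U \ (A ∪ B) = {2, 3, 4, 5, 7}
Verification via A' ∩ B': A' = {2, 3, 4, 5, 6, 7, 10}, B' = {2, 3, 4, 5, 7, 8, 9}
A' ∩ B' = {2, 3, 4, 5, 7} ✓

{2, 3, 4, 5, 7}


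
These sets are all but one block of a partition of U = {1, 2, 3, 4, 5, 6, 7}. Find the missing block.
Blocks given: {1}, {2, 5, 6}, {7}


U = {1, 2, 3, 4, 5, 6, 7}
Shown blocks: {1}, {2, 5, 6}, {7}
A partition's blocks are pairwise disjoint and cover U, so the missing block = U \ (union of shown blocks).
Union of shown blocks: {1, 2, 5, 6, 7}
Missing block = U \ (union) = {3, 4}

{3, 4}


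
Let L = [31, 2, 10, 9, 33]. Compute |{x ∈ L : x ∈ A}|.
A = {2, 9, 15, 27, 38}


Set A = {2, 9, 15, 27, 38}
Candidates: [31, 2, 10, 9, 33]
Check each candidate:
31 ∉ A, 2 ∈ A, 10 ∉ A, 9 ∈ A, 33 ∉ A
Count of candidates in A: 2

2


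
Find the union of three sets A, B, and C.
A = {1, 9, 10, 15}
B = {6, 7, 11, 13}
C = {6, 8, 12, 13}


Set A = {1, 9, 10, 15}
Set B = {6, 7, 11, 13}
Set C = {6, 8, 12, 13}
First, A ∪ B = {1, 6, 7, 9, 10, 11, 13, 15}
Then, (A ∪ B) ∪ C = {1, 6, 7, 8, 9, 10, 11, 12, 13, 15}

{1, 6, 7, 8, 9, 10, 11, 12, 13, 15}


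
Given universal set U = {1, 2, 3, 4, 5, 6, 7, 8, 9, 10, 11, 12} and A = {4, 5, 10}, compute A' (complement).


Universal set U = {1, 2, 3, 4, 5, 6, 7, 8, 9, 10, 11, 12}
Set A = {4, 5, 10}
A' = U \ A = elements in U but not in A
Checking each element of U:
1 (not in A, include), 2 (not in A, include), 3 (not in A, include), 4 (in A, exclude), 5 (in A, exclude), 6 (not in A, include), 7 (not in A, include), 8 (not in A, include), 9 (not in A, include), 10 (in A, exclude), 11 (not in A, include), 12 (not in A, include)
A' = {1, 2, 3, 6, 7, 8, 9, 11, 12}

{1, 2, 3, 6, 7, 8, 9, 11, 12}


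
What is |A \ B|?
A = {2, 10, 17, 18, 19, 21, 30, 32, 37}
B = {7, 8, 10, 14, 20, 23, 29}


Set A = {2, 10, 17, 18, 19, 21, 30, 32, 37}
Set B = {7, 8, 10, 14, 20, 23, 29}
A \ B = {2, 17, 18, 19, 21, 30, 32, 37}
|A \ B| = 8

8


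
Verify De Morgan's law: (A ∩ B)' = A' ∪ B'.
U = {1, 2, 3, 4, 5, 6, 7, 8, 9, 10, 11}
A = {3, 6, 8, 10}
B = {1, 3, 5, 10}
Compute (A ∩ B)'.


U = {1, 2, 3, 4, 5, 6, 7, 8, 9, 10, 11}
A = {3, 6, 8, 10}, B = {1, 3, 5, 10}
A ∩ B = {3, 10}
(A ∩ B)' = U \ (A ∩ B) = {1, 2, 4, 5, 6, 7, 8, 9, 11}
Verification via A' ∪ B': A' = {1, 2, 4, 5, 7, 9, 11}, B' = {2, 4, 6, 7, 8, 9, 11}
A' ∪ B' = {1, 2, 4, 5, 6, 7, 8, 9, 11} ✓

{1, 2, 4, 5, 6, 7, 8, 9, 11}


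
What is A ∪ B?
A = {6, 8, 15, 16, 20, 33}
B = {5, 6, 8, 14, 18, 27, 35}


Set A = {6, 8, 15, 16, 20, 33}
Set B = {5, 6, 8, 14, 18, 27, 35}
A ∪ B includes all elements in either set.
Elements from A: {6, 8, 15, 16, 20, 33}
Elements from B not already included: {5, 14, 18, 27, 35}
A ∪ B = {5, 6, 8, 14, 15, 16, 18, 20, 27, 33, 35}

{5, 6, 8, 14, 15, 16, 18, 20, 27, 33, 35}


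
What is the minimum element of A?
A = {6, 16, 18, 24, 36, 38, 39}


Set A = {6, 16, 18, 24, 36, 38, 39}
Elements in ascending order: 6, 16, 18, 24, 36, 38, 39
The smallest element is 6.

6


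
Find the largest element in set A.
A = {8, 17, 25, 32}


Set A = {8, 17, 25, 32}
Elements in ascending order: 8, 17, 25, 32
The largest element is 32.

32


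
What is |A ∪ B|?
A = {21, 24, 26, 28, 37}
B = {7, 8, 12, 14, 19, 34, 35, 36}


Set A = {21, 24, 26, 28, 37}, |A| = 5
Set B = {7, 8, 12, 14, 19, 34, 35, 36}, |B| = 8
A ∩ B = {}, |A ∩ B| = 0
|A ∪ B| = |A| + |B| - |A ∩ B| = 5 + 8 - 0 = 13

13


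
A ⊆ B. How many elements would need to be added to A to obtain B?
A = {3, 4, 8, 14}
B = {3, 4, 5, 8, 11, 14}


Set A = {3, 4, 8, 14}, |A| = 4
Set B = {3, 4, 5, 8, 11, 14}, |B| = 6
Since A ⊆ B: B \ A = {5, 11}
|B| - |A| = 6 - 4 = 2

2


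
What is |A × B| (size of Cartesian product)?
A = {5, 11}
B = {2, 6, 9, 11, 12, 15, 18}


Set A = {5, 11} has 2 elements.
Set B = {2, 6, 9, 11, 12, 15, 18} has 7 elements.
|A × B| = |A| × |B| = 2 × 7 = 14

14


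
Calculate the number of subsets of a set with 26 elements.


The set has 26 elements.
The power set contains all possible subsets.
|P(A)| = 2^|A| = 2^26 = 67108864

67108864


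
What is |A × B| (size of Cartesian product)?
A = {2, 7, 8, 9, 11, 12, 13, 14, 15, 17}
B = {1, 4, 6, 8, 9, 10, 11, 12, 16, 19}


Set A = {2, 7, 8, 9, 11, 12, 13, 14, 15, 17} has 10 elements.
Set B = {1, 4, 6, 8, 9, 10, 11, 12, 16, 19} has 10 elements.
|A × B| = |A| × |B| = 10 × 10 = 100

100


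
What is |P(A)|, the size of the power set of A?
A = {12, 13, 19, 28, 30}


Set A = {12, 13, 19, 28, 30}
|A| = 5
The power set P(A) contains all subsets of A.
|P(A)| = 2^|A| = 2^5 = 32

32


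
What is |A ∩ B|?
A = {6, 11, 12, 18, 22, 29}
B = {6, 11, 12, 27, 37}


Set A = {6, 11, 12, 18, 22, 29}
Set B = {6, 11, 12, 27, 37}
A ∩ B = {6, 11, 12}
|A ∩ B| = 3

3


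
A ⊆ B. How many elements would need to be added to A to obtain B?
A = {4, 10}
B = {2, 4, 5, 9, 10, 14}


Set A = {4, 10}, |A| = 2
Set B = {2, 4, 5, 9, 10, 14}, |B| = 6
Since A ⊆ B: B \ A = {2, 5, 9, 14}
|B| - |A| = 6 - 2 = 4

4


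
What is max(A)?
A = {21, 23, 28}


Set A = {21, 23, 28}
Elements in ascending order: 21, 23, 28
The largest element is 28.

28


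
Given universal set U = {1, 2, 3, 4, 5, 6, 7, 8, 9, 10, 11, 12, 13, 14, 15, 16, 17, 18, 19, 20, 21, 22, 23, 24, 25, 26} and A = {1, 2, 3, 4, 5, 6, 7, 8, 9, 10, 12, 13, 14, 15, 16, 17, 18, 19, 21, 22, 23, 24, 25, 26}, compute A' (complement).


Universal set U = {1, 2, 3, 4, 5, 6, 7, 8, 9, 10, 11, 12, 13, 14, 15, 16, 17, 18, 19, 20, 21, 22, 23, 24, 25, 26}
Set A = {1, 2, 3, 4, 5, 6, 7, 8, 9, 10, 12, 13, 14, 15, 16, 17, 18, 19, 21, 22, 23, 24, 25, 26}
A' = U \ A = elements in U but not in A
Checking each element of U:
1 (in A, exclude), 2 (in A, exclude), 3 (in A, exclude), 4 (in A, exclude), 5 (in A, exclude), 6 (in A, exclude), 7 (in A, exclude), 8 (in A, exclude), 9 (in A, exclude), 10 (in A, exclude), 11 (not in A, include), 12 (in A, exclude), 13 (in A, exclude), 14 (in A, exclude), 15 (in A, exclude), 16 (in A, exclude), 17 (in A, exclude), 18 (in A, exclude), 19 (in A, exclude), 20 (not in A, include), 21 (in A, exclude), 22 (in A, exclude), 23 (in A, exclude), 24 (in A, exclude), 25 (in A, exclude), 26 (in A, exclude)
A' = {11, 20}

{11, 20}


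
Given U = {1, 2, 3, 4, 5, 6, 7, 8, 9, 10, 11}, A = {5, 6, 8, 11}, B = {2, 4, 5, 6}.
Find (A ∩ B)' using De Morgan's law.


U = {1, 2, 3, 4, 5, 6, 7, 8, 9, 10, 11}
A = {5, 6, 8, 11}, B = {2, 4, 5, 6}
A ∩ B = {5, 6}
(A ∩ B)' = U \ (A ∩ B) = {1, 2, 3, 4, 7, 8, 9, 10, 11}
Verification via A' ∪ B': A' = {1, 2, 3, 4, 7, 9, 10}, B' = {1, 3, 7, 8, 9, 10, 11}
A' ∪ B' = {1, 2, 3, 4, 7, 8, 9, 10, 11} ✓

{1, 2, 3, 4, 7, 8, 9, 10, 11}


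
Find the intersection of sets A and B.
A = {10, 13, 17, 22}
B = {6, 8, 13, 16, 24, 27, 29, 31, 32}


Set A = {10, 13, 17, 22}
Set B = {6, 8, 13, 16, 24, 27, 29, 31, 32}
A ∩ B includes only elements in both sets.
Check each element of A against B:
10 ✗, 13 ✓, 17 ✗, 22 ✗
A ∩ B = {13}

{13}


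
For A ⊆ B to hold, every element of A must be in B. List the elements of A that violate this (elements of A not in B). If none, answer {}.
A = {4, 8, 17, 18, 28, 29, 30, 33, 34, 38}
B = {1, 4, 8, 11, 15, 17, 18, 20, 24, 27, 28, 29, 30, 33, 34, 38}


Set A = {4, 8, 17, 18, 28, 29, 30, 33, 34, 38}
Set B = {1, 4, 8, 11, 15, 17, 18, 20, 24, 27, 28, 29, 30, 33, 34, 38}
Check each element of A against B:
4 ∈ B, 8 ∈ B, 17 ∈ B, 18 ∈ B, 28 ∈ B, 29 ∈ B, 30 ∈ B, 33 ∈ B, 34 ∈ B, 38 ∈ B
Elements of A not in B: {}

{}


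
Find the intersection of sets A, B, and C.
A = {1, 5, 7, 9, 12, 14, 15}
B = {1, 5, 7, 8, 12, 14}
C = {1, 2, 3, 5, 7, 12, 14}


Set A = {1, 5, 7, 9, 12, 14, 15}
Set B = {1, 5, 7, 8, 12, 14}
Set C = {1, 2, 3, 5, 7, 12, 14}
First, A ∩ B = {1, 5, 7, 12, 14}
Then, (A ∩ B) ∩ C = {1, 5, 7, 12, 14}

{1, 5, 7, 12, 14}


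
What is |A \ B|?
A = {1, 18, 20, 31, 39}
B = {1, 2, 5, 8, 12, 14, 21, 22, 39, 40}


Set A = {1, 18, 20, 31, 39}
Set B = {1, 2, 5, 8, 12, 14, 21, 22, 39, 40}
A \ B = {18, 20, 31}
|A \ B| = 3

3


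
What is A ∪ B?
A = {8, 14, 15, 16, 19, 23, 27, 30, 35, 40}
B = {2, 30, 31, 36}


Set A = {8, 14, 15, 16, 19, 23, 27, 30, 35, 40}
Set B = {2, 30, 31, 36}
A ∪ B includes all elements in either set.
Elements from A: {8, 14, 15, 16, 19, 23, 27, 30, 35, 40}
Elements from B not already included: {2, 31, 36}
A ∪ B = {2, 8, 14, 15, 16, 19, 23, 27, 30, 31, 35, 36, 40}

{2, 8, 14, 15, 16, 19, 23, 27, 30, 31, 35, 36, 40}


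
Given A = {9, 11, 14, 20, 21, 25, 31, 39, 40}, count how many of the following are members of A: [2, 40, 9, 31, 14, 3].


Set A = {9, 11, 14, 20, 21, 25, 31, 39, 40}
Candidates: [2, 40, 9, 31, 14, 3]
Check each candidate:
2 ∉ A, 40 ∈ A, 9 ∈ A, 31 ∈ A, 14 ∈ A, 3 ∉ A
Count of candidates in A: 4

4


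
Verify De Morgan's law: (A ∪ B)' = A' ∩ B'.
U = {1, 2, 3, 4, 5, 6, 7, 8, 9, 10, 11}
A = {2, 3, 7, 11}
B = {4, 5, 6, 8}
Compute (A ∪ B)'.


U = {1, 2, 3, 4, 5, 6, 7, 8, 9, 10, 11}
A = {2, 3, 7, 11}, B = {4, 5, 6, 8}
A ∪ B = {2, 3, 4, 5, 6, 7, 8, 11}
(A ∪ B)' = U \ (A ∪ B) = {1, 9, 10}
Verification via A' ∩ B': A' = {1, 4, 5, 6, 8, 9, 10}, B' = {1, 2, 3, 7, 9, 10, 11}
A' ∩ B' = {1, 9, 10} ✓

{1, 9, 10}


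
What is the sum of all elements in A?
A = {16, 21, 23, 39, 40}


Set A = {16, 21, 23, 39, 40}
Sum = 16 + 21 + 23 + 39 + 40 = 139

139


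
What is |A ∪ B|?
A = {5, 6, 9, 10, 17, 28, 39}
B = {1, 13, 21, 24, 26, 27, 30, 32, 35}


Set A = {5, 6, 9, 10, 17, 28, 39}, |A| = 7
Set B = {1, 13, 21, 24, 26, 27, 30, 32, 35}, |B| = 9
A ∩ B = {}, |A ∩ B| = 0
|A ∪ B| = |A| + |B| - |A ∩ B| = 7 + 9 - 0 = 16

16


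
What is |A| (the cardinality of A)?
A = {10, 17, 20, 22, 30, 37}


Set A = {10, 17, 20, 22, 30, 37}
Listing elements: 10, 17, 20, 22, 30, 37
Counting: 6 elements
|A| = 6

6


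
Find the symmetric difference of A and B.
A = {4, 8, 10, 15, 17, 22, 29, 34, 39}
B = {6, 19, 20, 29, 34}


Set A = {4, 8, 10, 15, 17, 22, 29, 34, 39}
Set B = {6, 19, 20, 29, 34}
A △ B = (A \ B) ∪ (B \ A)
Elements in A but not B: {4, 8, 10, 15, 17, 22, 39}
Elements in B but not A: {6, 19, 20}
A △ B = {4, 6, 8, 10, 15, 17, 19, 20, 22, 39}

{4, 6, 8, 10, 15, 17, 19, 20, 22, 39}


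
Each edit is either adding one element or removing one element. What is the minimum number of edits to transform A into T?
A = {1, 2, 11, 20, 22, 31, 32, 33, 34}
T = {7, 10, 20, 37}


Set A = {1, 2, 11, 20, 22, 31, 32, 33, 34}
Set T = {7, 10, 20, 37}
Elements to remove from A (in A, not in T): {1, 2, 11, 22, 31, 32, 33, 34} → 8 removals
Elements to add to A (in T, not in A): {7, 10, 37} → 3 additions
Total edits = 8 + 3 = 11

11


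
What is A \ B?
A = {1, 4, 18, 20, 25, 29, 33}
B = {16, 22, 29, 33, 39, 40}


Set A = {1, 4, 18, 20, 25, 29, 33}
Set B = {16, 22, 29, 33, 39, 40}
A \ B includes elements in A that are not in B.
Check each element of A:
1 (not in B, keep), 4 (not in B, keep), 18 (not in B, keep), 20 (not in B, keep), 25 (not in B, keep), 29 (in B, remove), 33 (in B, remove)
A \ B = {1, 4, 18, 20, 25}

{1, 4, 18, 20, 25}


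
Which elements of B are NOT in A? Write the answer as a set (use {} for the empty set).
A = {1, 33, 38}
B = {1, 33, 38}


Set A = {1, 33, 38}
Set B = {1, 33, 38}
Check each element of B against A:
1 ∈ A, 33 ∈ A, 38 ∈ A
Elements of B not in A: {}

{}


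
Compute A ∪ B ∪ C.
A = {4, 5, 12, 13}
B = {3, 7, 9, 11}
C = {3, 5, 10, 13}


Set A = {4, 5, 12, 13}
Set B = {3, 7, 9, 11}
Set C = {3, 5, 10, 13}
First, A ∪ B = {3, 4, 5, 7, 9, 11, 12, 13}
Then, (A ∪ B) ∪ C = {3, 4, 5, 7, 9, 10, 11, 12, 13}

{3, 4, 5, 7, 9, 10, 11, 12, 13}


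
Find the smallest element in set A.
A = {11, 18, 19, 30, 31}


Set A = {11, 18, 19, 30, 31}
Elements in ascending order: 11, 18, 19, 30, 31
The smallest element is 11.

11


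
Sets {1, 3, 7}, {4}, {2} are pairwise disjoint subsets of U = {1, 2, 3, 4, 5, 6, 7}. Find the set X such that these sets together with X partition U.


U = {1, 2, 3, 4, 5, 6, 7}
Shown blocks: {1, 3, 7}, {4}, {2}
A partition's blocks are pairwise disjoint and cover U, so the missing block = U \ (union of shown blocks).
Union of shown blocks: {1, 2, 3, 4, 7}
Missing block = U \ (union) = {5, 6}

{5, 6}


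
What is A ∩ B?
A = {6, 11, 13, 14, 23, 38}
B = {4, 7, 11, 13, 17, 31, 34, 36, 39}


Set A = {6, 11, 13, 14, 23, 38}
Set B = {4, 7, 11, 13, 17, 31, 34, 36, 39}
A ∩ B includes only elements in both sets.
Check each element of A against B:
6 ✗, 11 ✓, 13 ✓, 14 ✗, 23 ✗, 38 ✗
A ∩ B = {11, 13}

{11, 13}


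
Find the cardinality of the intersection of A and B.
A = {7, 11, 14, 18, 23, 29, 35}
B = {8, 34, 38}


Set A = {7, 11, 14, 18, 23, 29, 35}
Set B = {8, 34, 38}
A ∩ B = {}
|A ∩ B| = 0

0


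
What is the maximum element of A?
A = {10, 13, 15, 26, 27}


Set A = {10, 13, 15, 26, 27}
Elements in ascending order: 10, 13, 15, 26, 27
The largest element is 27.

27


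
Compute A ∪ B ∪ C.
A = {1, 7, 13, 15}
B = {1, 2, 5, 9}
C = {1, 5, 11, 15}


Set A = {1, 7, 13, 15}
Set B = {1, 2, 5, 9}
Set C = {1, 5, 11, 15}
First, A ∪ B = {1, 2, 5, 7, 9, 13, 15}
Then, (A ∪ B) ∪ C = {1, 2, 5, 7, 9, 11, 13, 15}

{1, 2, 5, 7, 9, 11, 13, 15}


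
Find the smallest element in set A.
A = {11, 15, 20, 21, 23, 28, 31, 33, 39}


Set A = {11, 15, 20, 21, 23, 28, 31, 33, 39}
Elements in ascending order: 11, 15, 20, 21, 23, 28, 31, 33, 39
The smallest element is 11.

11


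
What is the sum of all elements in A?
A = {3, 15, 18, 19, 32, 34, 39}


Set A = {3, 15, 18, 19, 32, 34, 39}
Sum = 3 + 15 + 18 + 19 + 32 + 34 + 39 = 160

160


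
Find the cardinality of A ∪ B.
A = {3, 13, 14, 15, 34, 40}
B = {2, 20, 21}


Set A = {3, 13, 14, 15, 34, 40}, |A| = 6
Set B = {2, 20, 21}, |B| = 3
A ∩ B = {}, |A ∩ B| = 0
|A ∪ B| = |A| + |B| - |A ∩ B| = 6 + 3 - 0 = 9

9


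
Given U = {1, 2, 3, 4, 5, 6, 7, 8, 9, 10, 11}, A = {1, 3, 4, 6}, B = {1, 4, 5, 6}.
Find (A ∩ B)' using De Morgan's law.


U = {1, 2, 3, 4, 5, 6, 7, 8, 9, 10, 11}
A = {1, 3, 4, 6}, B = {1, 4, 5, 6}
A ∩ B = {1, 4, 6}
(A ∩ B)' = U \ (A ∩ B) = {2, 3, 5, 7, 8, 9, 10, 11}
Verification via A' ∪ B': A' = {2, 5, 7, 8, 9, 10, 11}, B' = {2, 3, 7, 8, 9, 10, 11}
A' ∪ B' = {2, 3, 5, 7, 8, 9, 10, 11} ✓

{2, 3, 5, 7, 8, 9, 10, 11}


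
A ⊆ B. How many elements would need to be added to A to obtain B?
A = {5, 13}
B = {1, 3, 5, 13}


Set A = {5, 13}, |A| = 2
Set B = {1, 3, 5, 13}, |B| = 4
Since A ⊆ B: B \ A = {1, 3}
|B| - |A| = 4 - 2 = 2

2


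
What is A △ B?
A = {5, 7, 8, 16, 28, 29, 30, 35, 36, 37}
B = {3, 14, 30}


Set A = {5, 7, 8, 16, 28, 29, 30, 35, 36, 37}
Set B = {3, 14, 30}
A △ B = (A \ B) ∪ (B \ A)
Elements in A but not B: {5, 7, 8, 16, 28, 29, 35, 36, 37}
Elements in B but not A: {3, 14}
A △ B = {3, 5, 7, 8, 14, 16, 28, 29, 35, 36, 37}

{3, 5, 7, 8, 14, 16, 28, 29, 35, 36, 37}


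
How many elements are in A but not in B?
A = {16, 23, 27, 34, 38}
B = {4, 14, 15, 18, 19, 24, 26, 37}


Set A = {16, 23, 27, 34, 38}
Set B = {4, 14, 15, 18, 19, 24, 26, 37}
A \ B = {16, 23, 27, 34, 38}
|A \ B| = 5

5


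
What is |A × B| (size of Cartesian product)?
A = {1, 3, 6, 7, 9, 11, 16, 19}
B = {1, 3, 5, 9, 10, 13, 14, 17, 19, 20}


Set A = {1, 3, 6, 7, 9, 11, 16, 19} has 8 elements.
Set B = {1, 3, 5, 9, 10, 13, 14, 17, 19, 20} has 10 elements.
|A × B| = |A| × |B| = 8 × 10 = 80

80


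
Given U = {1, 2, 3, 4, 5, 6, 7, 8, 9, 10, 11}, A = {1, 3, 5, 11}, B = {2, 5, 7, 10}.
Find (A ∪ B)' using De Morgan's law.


U = {1, 2, 3, 4, 5, 6, 7, 8, 9, 10, 11}
A = {1, 3, 5, 11}, B = {2, 5, 7, 10}
A ∪ B = {1, 2, 3, 5, 7, 10, 11}
(A ∪ B)' = U \ (A ∪ B) = {4, 6, 8, 9}
Verification via A' ∩ B': A' = {2, 4, 6, 7, 8, 9, 10}, B' = {1, 3, 4, 6, 8, 9, 11}
A' ∩ B' = {4, 6, 8, 9} ✓

{4, 6, 8, 9}


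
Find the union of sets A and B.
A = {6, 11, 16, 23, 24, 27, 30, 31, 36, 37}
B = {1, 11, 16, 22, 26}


Set A = {6, 11, 16, 23, 24, 27, 30, 31, 36, 37}
Set B = {1, 11, 16, 22, 26}
A ∪ B includes all elements in either set.
Elements from A: {6, 11, 16, 23, 24, 27, 30, 31, 36, 37}
Elements from B not already included: {1, 22, 26}
A ∪ B = {1, 6, 11, 16, 22, 23, 24, 26, 27, 30, 31, 36, 37}

{1, 6, 11, 16, 22, 23, 24, 26, 27, 30, 31, 36, 37}


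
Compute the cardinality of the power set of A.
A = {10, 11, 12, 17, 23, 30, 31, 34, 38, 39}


Set A = {10, 11, 12, 17, 23, 30, 31, 34, 38, 39}
|A| = 10
The power set P(A) contains all subsets of A.
|P(A)| = 2^|A| = 2^10 = 1024

1024


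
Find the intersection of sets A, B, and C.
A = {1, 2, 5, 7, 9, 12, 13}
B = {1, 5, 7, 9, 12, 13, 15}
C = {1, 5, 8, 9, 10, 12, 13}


Set A = {1, 2, 5, 7, 9, 12, 13}
Set B = {1, 5, 7, 9, 12, 13, 15}
Set C = {1, 5, 8, 9, 10, 12, 13}
First, A ∩ B = {1, 5, 7, 9, 12, 13}
Then, (A ∩ B) ∩ C = {1, 5, 9, 12, 13}

{1, 5, 9, 12, 13}


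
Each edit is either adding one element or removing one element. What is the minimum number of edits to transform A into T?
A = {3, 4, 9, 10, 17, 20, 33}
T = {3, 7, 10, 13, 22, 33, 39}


Set A = {3, 4, 9, 10, 17, 20, 33}
Set T = {3, 7, 10, 13, 22, 33, 39}
Elements to remove from A (in A, not in T): {4, 9, 17, 20} → 4 removals
Elements to add to A (in T, not in A): {7, 13, 22, 39} → 4 additions
Total edits = 4 + 4 = 8

8


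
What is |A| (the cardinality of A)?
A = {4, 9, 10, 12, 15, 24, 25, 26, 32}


Set A = {4, 9, 10, 12, 15, 24, 25, 26, 32}
Listing elements: 4, 9, 10, 12, 15, 24, 25, 26, 32
Counting: 9 elements
|A| = 9

9


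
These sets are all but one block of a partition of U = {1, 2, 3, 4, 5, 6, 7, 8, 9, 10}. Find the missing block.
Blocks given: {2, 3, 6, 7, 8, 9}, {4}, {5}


U = {1, 2, 3, 4, 5, 6, 7, 8, 9, 10}
Shown blocks: {2, 3, 6, 7, 8, 9}, {4}, {5}
A partition's blocks are pairwise disjoint and cover U, so the missing block = U \ (union of shown blocks).
Union of shown blocks: {2, 3, 4, 5, 6, 7, 8, 9}
Missing block = U \ (union) = {1, 10}

{1, 10}


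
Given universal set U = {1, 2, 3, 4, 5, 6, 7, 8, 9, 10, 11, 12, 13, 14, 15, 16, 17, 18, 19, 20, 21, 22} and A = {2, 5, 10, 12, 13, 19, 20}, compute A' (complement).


Universal set U = {1, 2, 3, 4, 5, 6, 7, 8, 9, 10, 11, 12, 13, 14, 15, 16, 17, 18, 19, 20, 21, 22}
Set A = {2, 5, 10, 12, 13, 19, 20}
A' = U \ A = elements in U but not in A
Checking each element of U:
1 (not in A, include), 2 (in A, exclude), 3 (not in A, include), 4 (not in A, include), 5 (in A, exclude), 6 (not in A, include), 7 (not in A, include), 8 (not in A, include), 9 (not in A, include), 10 (in A, exclude), 11 (not in A, include), 12 (in A, exclude), 13 (in A, exclude), 14 (not in A, include), 15 (not in A, include), 16 (not in A, include), 17 (not in A, include), 18 (not in A, include), 19 (in A, exclude), 20 (in A, exclude), 21 (not in A, include), 22 (not in A, include)
A' = {1, 3, 4, 6, 7, 8, 9, 11, 14, 15, 16, 17, 18, 21, 22}

{1, 3, 4, 6, 7, 8, 9, 11, 14, 15, 16, 17, 18, 21, 22}


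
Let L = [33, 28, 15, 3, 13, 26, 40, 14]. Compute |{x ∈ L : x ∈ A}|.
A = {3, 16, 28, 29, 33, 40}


Set A = {3, 16, 28, 29, 33, 40}
Candidates: [33, 28, 15, 3, 13, 26, 40, 14]
Check each candidate:
33 ∈ A, 28 ∈ A, 15 ∉ A, 3 ∈ A, 13 ∉ A, 26 ∉ A, 40 ∈ A, 14 ∉ A
Count of candidates in A: 4

4


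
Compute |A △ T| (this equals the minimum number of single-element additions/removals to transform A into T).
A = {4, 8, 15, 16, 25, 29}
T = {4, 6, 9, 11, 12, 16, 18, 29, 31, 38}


Set A = {4, 8, 15, 16, 25, 29}
Set T = {4, 6, 9, 11, 12, 16, 18, 29, 31, 38}
Elements to remove from A (in A, not in T): {8, 15, 25} → 3 removals
Elements to add to A (in T, not in A): {6, 9, 11, 12, 18, 31, 38} → 7 additions
Total edits = 3 + 7 = 10

10


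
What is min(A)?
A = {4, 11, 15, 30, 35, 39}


Set A = {4, 11, 15, 30, 35, 39}
Elements in ascending order: 4, 11, 15, 30, 35, 39
The smallest element is 4.

4


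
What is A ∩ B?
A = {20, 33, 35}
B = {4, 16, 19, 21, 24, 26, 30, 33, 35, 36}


Set A = {20, 33, 35}
Set B = {4, 16, 19, 21, 24, 26, 30, 33, 35, 36}
A ∩ B includes only elements in both sets.
Check each element of A against B:
20 ✗, 33 ✓, 35 ✓
A ∩ B = {33, 35}

{33, 35}


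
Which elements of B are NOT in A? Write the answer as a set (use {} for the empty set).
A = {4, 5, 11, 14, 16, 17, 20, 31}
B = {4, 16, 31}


Set A = {4, 5, 11, 14, 16, 17, 20, 31}
Set B = {4, 16, 31}
Check each element of B against A:
4 ∈ A, 16 ∈ A, 31 ∈ A
Elements of B not in A: {}

{}


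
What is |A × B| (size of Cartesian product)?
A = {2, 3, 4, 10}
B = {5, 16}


Set A = {2, 3, 4, 10} has 4 elements.
Set B = {5, 16} has 2 elements.
|A × B| = |A| × |B| = 4 × 2 = 8

8


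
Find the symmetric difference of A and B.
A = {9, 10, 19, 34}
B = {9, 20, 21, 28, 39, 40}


Set A = {9, 10, 19, 34}
Set B = {9, 20, 21, 28, 39, 40}
A △ B = (A \ B) ∪ (B \ A)
Elements in A but not B: {10, 19, 34}
Elements in B but not A: {20, 21, 28, 39, 40}
A △ B = {10, 19, 20, 21, 28, 34, 39, 40}

{10, 19, 20, 21, 28, 34, 39, 40}


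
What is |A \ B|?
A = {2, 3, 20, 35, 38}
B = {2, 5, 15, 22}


Set A = {2, 3, 20, 35, 38}
Set B = {2, 5, 15, 22}
A \ B = {3, 20, 35, 38}
|A \ B| = 4

4


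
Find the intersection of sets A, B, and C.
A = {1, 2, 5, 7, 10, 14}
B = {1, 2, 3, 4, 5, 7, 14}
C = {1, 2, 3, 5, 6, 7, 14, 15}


Set A = {1, 2, 5, 7, 10, 14}
Set B = {1, 2, 3, 4, 5, 7, 14}
Set C = {1, 2, 3, 5, 6, 7, 14, 15}
First, A ∩ B = {1, 2, 5, 7, 14}
Then, (A ∩ B) ∩ C = {1, 2, 5, 7, 14}

{1, 2, 5, 7, 14}


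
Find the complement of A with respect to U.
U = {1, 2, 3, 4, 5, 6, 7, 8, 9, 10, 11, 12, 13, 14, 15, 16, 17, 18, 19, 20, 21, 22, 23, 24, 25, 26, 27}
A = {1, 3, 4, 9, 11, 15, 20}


Universal set U = {1, 2, 3, 4, 5, 6, 7, 8, 9, 10, 11, 12, 13, 14, 15, 16, 17, 18, 19, 20, 21, 22, 23, 24, 25, 26, 27}
Set A = {1, 3, 4, 9, 11, 15, 20}
A' = U \ A = elements in U but not in A
Checking each element of U:
1 (in A, exclude), 2 (not in A, include), 3 (in A, exclude), 4 (in A, exclude), 5 (not in A, include), 6 (not in A, include), 7 (not in A, include), 8 (not in A, include), 9 (in A, exclude), 10 (not in A, include), 11 (in A, exclude), 12 (not in A, include), 13 (not in A, include), 14 (not in A, include), 15 (in A, exclude), 16 (not in A, include), 17 (not in A, include), 18 (not in A, include), 19 (not in A, include), 20 (in A, exclude), 21 (not in A, include), 22 (not in A, include), 23 (not in A, include), 24 (not in A, include), 25 (not in A, include), 26 (not in A, include), 27 (not in A, include)
A' = {2, 5, 6, 7, 8, 10, 12, 13, 14, 16, 17, 18, 19, 21, 22, 23, 24, 25, 26, 27}

{2, 5, 6, 7, 8, 10, 12, 13, 14, 16, 17, 18, 19, 21, 22, 23, 24, 25, 26, 27}


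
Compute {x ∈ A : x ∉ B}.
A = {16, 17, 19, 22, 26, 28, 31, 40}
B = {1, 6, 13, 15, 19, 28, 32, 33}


Set A = {16, 17, 19, 22, 26, 28, 31, 40}
Set B = {1, 6, 13, 15, 19, 28, 32, 33}
Check each element of A against B:
16 ∉ B (include), 17 ∉ B (include), 19 ∈ B, 22 ∉ B (include), 26 ∉ B (include), 28 ∈ B, 31 ∉ B (include), 40 ∉ B (include)
Elements of A not in B: {16, 17, 22, 26, 31, 40}

{16, 17, 22, 26, 31, 40}


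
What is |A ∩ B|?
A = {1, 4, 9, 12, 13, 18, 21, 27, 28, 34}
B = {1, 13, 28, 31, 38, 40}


Set A = {1, 4, 9, 12, 13, 18, 21, 27, 28, 34}
Set B = {1, 13, 28, 31, 38, 40}
A ∩ B = {1, 13, 28}
|A ∩ B| = 3

3


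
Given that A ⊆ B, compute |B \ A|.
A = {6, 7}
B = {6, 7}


Set A = {6, 7}, |A| = 2
Set B = {6, 7}, |B| = 2
Since A ⊆ B: B \ A = {}
|B| - |A| = 2 - 2 = 0

0


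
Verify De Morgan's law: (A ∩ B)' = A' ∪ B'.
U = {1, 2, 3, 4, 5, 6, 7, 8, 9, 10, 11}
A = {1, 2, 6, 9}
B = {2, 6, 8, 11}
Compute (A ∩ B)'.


U = {1, 2, 3, 4, 5, 6, 7, 8, 9, 10, 11}
A = {1, 2, 6, 9}, B = {2, 6, 8, 11}
A ∩ B = {2, 6}
(A ∩ B)' = U \ (A ∩ B) = {1, 3, 4, 5, 7, 8, 9, 10, 11}
Verification via A' ∪ B': A' = {3, 4, 5, 7, 8, 10, 11}, B' = {1, 3, 4, 5, 7, 9, 10}
A' ∪ B' = {1, 3, 4, 5, 7, 8, 9, 10, 11} ✓

{1, 3, 4, 5, 7, 8, 9, 10, 11}


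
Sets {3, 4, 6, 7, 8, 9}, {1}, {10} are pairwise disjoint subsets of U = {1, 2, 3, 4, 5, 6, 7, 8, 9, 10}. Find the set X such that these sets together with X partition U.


U = {1, 2, 3, 4, 5, 6, 7, 8, 9, 10}
Shown blocks: {3, 4, 6, 7, 8, 9}, {1}, {10}
A partition's blocks are pairwise disjoint and cover U, so the missing block = U \ (union of shown blocks).
Union of shown blocks: {1, 3, 4, 6, 7, 8, 9, 10}
Missing block = U \ (union) = {2, 5}

{2, 5}


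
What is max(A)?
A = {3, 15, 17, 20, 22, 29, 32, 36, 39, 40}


Set A = {3, 15, 17, 20, 22, 29, 32, 36, 39, 40}
Elements in ascending order: 3, 15, 17, 20, 22, 29, 32, 36, 39, 40
The largest element is 40.

40


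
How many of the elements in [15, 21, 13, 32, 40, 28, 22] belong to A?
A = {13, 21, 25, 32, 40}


Set A = {13, 21, 25, 32, 40}
Candidates: [15, 21, 13, 32, 40, 28, 22]
Check each candidate:
15 ∉ A, 21 ∈ A, 13 ∈ A, 32 ∈ A, 40 ∈ A, 28 ∉ A, 22 ∉ A
Count of candidates in A: 4

4


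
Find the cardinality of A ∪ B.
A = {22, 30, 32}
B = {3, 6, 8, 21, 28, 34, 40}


Set A = {22, 30, 32}, |A| = 3
Set B = {3, 6, 8, 21, 28, 34, 40}, |B| = 7
A ∩ B = {}, |A ∩ B| = 0
|A ∪ B| = |A| + |B| - |A ∩ B| = 3 + 7 - 0 = 10

10


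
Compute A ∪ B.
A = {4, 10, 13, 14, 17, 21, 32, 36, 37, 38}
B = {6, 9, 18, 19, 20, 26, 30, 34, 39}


Set A = {4, 10, 13, 14, 17, 21, 32, 36, 37, 38}
Set B = {6, 9, 18, 19, 20, 26, 30, 34, 39}
A ∪ B includes all elements in either set.
Elements from A: {4, 10, 13, 14, 17, 21, 32, 36, 37, 38}
Elements from B not already included: {6, 9, 18, 19, 20, 26, 30, 34, 39}
A ∪ B = {4, 6, 9, 10, 13, 14, 17, 18, 19, 20, 21, 26, 30, 32, 34, 36, 37, 38, 39}

{4, 6, 9, 10, 13, 14, 17, 18, 19, 20, 21, 26, 30, 32, 34, 36, 37, 38, 39}


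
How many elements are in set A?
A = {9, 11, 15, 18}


Set A = {9, 11, 15, 18}
Listing elements: 9, 11, 15, 18
Counting: 4 elements
|A| = 4

4


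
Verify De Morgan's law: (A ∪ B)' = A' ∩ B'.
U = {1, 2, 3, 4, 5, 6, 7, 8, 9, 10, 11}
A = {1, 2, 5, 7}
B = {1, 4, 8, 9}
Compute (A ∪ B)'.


U = {1, 2, 3, 4, 5, 6, 7, 8, 9, 10, 11}
A = {1, 2, 5, 7}, B = {1, 4, 8, 9}
A ∪ B = {1, 2, 4, 5, 7, 8, 9}
(A ∪ B)' = U \ (A ∪ B) = {3, 6, 10, 11}
Verification via A' ∩ B': A' = {3, 4, 6, 8, 9, 10, 11}, B' = {2, 3, 5, 6, 7, 10, 11}
A' ∩ B' = {3, 6, 10, 11} ✓

{3, 6, 10, 11}


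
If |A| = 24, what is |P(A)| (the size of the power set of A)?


The set has 24 elements.
The power set contains all possible subsets.
|P(A)| = 2^|A| = 2^24 = 16777216

16777216


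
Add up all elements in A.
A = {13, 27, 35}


Set A = {13, 27, 35}
Sum = 13 + 27 + 35 = 75

75


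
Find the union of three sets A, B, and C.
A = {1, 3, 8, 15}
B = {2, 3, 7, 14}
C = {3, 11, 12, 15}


Set A = {1, 3, 8, 15}
Set B = {2, 3, 7, 14}
Set C = {3, 11, 12, 15}
First, A ∪ B = {1, 2, 3, 7, 8, 14, 15}
Then, (A ∪ B) ∪ C = {1, 2, 3, 7, 8, 11, 12, 14, 15}

{1, 2, 3, 7, 8, 11, 12, 14, 15}


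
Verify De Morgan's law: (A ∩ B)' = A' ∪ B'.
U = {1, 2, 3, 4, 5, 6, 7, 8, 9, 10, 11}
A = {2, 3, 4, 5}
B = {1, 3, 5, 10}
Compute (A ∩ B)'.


U = {1, 2, 3, 4, 5, 6, 7, 8, 9, 10, 11}
A = {2, 3, 4, 5}, B = {1, 3, 5, 10}
A ∩ B = {3, 5}
(A ∩ B)' = U \ (A ∩ B) = {1, 2, 4, 6, 7, 8, 9, 10, 11}
Verification via A' ∪ B': A' = {1, 6, 7, 8, 9, 10, 11}, B' = {2, 4, 6, 7, 8, 9, 11}
A' ∪ B' = {1, 2, 4, 6, 7, 8, 9, 10, 11} ✓

{1, 2, 4, 6, 7, 8, 9, 10, 11}


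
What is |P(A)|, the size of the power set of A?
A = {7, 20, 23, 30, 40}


Set A = {7, 20, 23, 30, 40}
|A| = 5
The power set P(A) contains all subsets of A.
|P(A)| = 2^|A| = 2^5 = 32

32


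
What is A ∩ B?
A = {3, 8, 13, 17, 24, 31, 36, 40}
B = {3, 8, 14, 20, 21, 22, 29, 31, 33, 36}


Set A = {3, 8, 13, 17, 24, 31, 36, 40}
Set B = {3, 8, 14, 20, 21, 22, 29, 31, 33, 36}
A ∩ B includes only elements in both sets.
Check each element of A against B:
3 ✓, 8 ✓, 13 ✗, 17 ✗, 24 ✗, 31 ✓, 36 ✓, 40 ✗
A ∩ B = {3, 8, 31, 36}

{3, 8, 31, 36}


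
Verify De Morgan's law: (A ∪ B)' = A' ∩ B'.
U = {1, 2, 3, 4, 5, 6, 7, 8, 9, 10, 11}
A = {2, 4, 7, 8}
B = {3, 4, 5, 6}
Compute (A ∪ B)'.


U = {1, 2, 3, 4, 5, 6, 7, 8, 9, 10, 11}
A = {2, 4, 7, 8}, B = {3, 4, 5, 6}
A ∪ B = {2, 3, 4, 5, 6, 7, 8}
(A ∪ B)' = U \ (A ∪ B) = {1, 9, 10, 11}
Verification via A' ∩ B': A' = {1, 3, 5, 6, 9, 10, 11}, B' = {1, 2, 7, 8, 9, 10, 11}
A' ∩ B' = {1, 9, 10, 11} ✓

{1, 9, 10, 11}


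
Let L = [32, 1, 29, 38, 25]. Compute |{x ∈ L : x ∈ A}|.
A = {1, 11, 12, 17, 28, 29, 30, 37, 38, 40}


Set A = {1, 11, 12, 17, 28, 29, 30, 37, 38, 40}
Candidates: [32, 1, 29, 38, 25]
Check each candidate:
32 ∉ A, 1 ∈ A, 29 ∈ A, 38 ∈ A, 25 ∉ A
Count of candidates in A: 3

3


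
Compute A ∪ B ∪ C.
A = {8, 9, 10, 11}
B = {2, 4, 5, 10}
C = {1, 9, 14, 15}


Set A = {8, 9, 10, 11}
Set B = {2, 4, 5, 10}
Set C = {1, 9, 14, 15}
First, A ∪ B = {2, 4, 5, 8, 9, 10, 11}
Then, (A ∪ B) ∪ C = {1, 2, 4, 5, 8, 9, 10, 11, 14, 15}

{1, 2, 4, 5, 8, 9, 10, 11, 14, 15}


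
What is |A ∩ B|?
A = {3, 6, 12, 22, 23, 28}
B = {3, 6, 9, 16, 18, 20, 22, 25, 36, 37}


Set A = {3, 6, 12, 22, 23, 28}
Set B = {3, 6, 9, 16, 18, 20, 22, 25, 36, 37}
A ∩ B = {3, 6, 22}
|A ∩ B| = 3

3


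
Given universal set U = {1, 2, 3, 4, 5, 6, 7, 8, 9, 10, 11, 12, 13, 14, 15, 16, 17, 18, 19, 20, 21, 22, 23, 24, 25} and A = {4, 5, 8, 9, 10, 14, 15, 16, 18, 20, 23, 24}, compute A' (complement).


Universal set U = {1, 2, 3, 4, 5, 6, 7, 8, 9, 10, 11, 12, 13, 14, 15, 16, 17, 18, 19, 20, 21, 22, 23, 24, 25}
Set A = {4, 5, 8, 9, 10, 14, 15, 16, 18, 20, 23, 24}
A' = U \ A = elements in U but not in A
Checking each element of U:
1 (not in A, include), 2 (not in A, include), 3 (not in A, include), 4 (in A, exclude), 5 (in A, exclude), 6 (not in A, include), 7 (not in A, include), 8 (in A, exclude), 9 (in A, exclude), 10 (in A, exclude), 11 (not in A, include), 12 (not in A, include), 13 (not in A, include), 14 (in A, exclude), 15 (in A, exclude), 16 (in A, exclude), 17 (not in A, include), 18 (in A, exclude), 19 (not in A, include), 20 (in A, exclude), 21 (not in A, include), 22 (not in A, include), 23 (in A, exclude), 24 (in A, exclude), 25 (not in A, include)
A' = {1, 2, 3, 6, 7, 11, 12, 13, 17, 19, 21, 22, 25}

{1, 2, 3, 6, 7, 11, 12, 13, 17, 19, 21, 22, 25}


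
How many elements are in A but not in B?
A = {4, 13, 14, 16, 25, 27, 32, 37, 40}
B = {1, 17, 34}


Set A = {4, 13, 14, 16, 25, 27, 32, 37, 40}
Set B = {1, 17, 34}
A \ B = {4, 13, 14, 16, 25, 27, 32, 37, 40}
|A \ B| = 9

9


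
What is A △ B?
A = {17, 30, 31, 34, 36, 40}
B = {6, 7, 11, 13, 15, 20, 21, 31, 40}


Set A = {17, 30, 31, 34, 36, 40}
Set B = {6, 7, 11, 13, 15, 20, 21, 31, 40}
A △ B = (A \ B) ∪ (B \ A)
Elements in A but not B: {17, 30, 34, 36}
Elements in B but not A: {6, 7, 11, 13, 15, 20, 21}
A △ B = {6, 7, 11, 13, 15, 17, 20, 21, 30, 34, 36}

{6, 7, 11, 13, 15, 17, 20, 21, 30, 34, 36}


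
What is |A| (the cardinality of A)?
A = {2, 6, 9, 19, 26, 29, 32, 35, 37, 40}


Set A = {2, 6, 9, 19, 26, 29, 32, 35, 37, 40}
Listing elements: 2, 6, 9, 19, 26, 29, 32, 35, 37, 40
Counting: 10 elements
|A| = 10

10


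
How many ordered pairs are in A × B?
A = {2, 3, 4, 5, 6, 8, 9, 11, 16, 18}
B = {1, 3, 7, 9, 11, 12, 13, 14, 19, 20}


Set A = {2, 3, 4, 5, 6, 8, 9, 11, 16, 18} has 10 elements.
Set B = {1, 3, 7, 9, 11, 12, 13, 14, 19, 20} has 10 elements.
|A × B| = |A| × |B| = 10 × 10 = 100

100


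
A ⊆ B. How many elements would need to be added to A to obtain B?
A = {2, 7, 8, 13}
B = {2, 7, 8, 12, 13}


Set A = {2, 7, 8, 13}, |A| = 4
Set B = {2, 7, 8, 12, 13}, |B| = 5
Since A ⊆ B: B \ A = {12}
|B| - |A| = 5 - 4 = 1

1


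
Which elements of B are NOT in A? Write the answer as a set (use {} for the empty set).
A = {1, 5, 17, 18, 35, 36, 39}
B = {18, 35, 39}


Set A = {1, 5, 17, 18, 35, 36, 39}
Set B = {18, 35, 39}
Check each element of B against A:
18 ∈ A, 35 ∈ A, 39 ∈ A
Elements of B not in A: {}

{}


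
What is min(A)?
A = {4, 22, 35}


Set A = {4, 22, 35}
Elements in ascending order: 4, 22, 35
The smallest element is 4.

4


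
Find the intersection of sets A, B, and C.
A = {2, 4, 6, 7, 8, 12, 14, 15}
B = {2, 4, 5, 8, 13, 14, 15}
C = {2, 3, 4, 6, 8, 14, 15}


Set A = {2, 4, 6, 7, 8, 12, 14, 15}
Set B = {2, 4, 5, 8, 13, 14, 15}
Set C = {2, 3, 4, 6, 8, 14, 15}
First, A ∩ B = {2, 4, 8, 14, 15}
Then, (A ∩ B) ∩ C = {2, 4, 8, 14, 15}

{2, 4, 8, 14, 15}
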